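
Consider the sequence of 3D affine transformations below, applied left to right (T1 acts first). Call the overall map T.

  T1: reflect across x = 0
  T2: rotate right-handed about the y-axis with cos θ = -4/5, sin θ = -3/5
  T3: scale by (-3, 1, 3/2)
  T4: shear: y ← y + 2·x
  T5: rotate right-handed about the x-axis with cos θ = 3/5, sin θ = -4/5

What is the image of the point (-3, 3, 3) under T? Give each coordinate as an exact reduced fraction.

T(p) = (63/5, 81/5, -231/10)

T1 reflect across x = 0: (-3, 3, 3) → (3, 3, 3)
T2 rotate right-handed about the y-axis with cos θ = -4/5, sin θ = -3/5: (3, 3, 3) → (-21/5, 3, -3/5)
T3 scale by (-3, 1, 3/2): (-21/5, 3, -3/5) → (63/5, 3, -9/10)
T4 shear: y ← y + 2·x: (63/5, 3, -9/10) → (63/5, 141/5, -9/10)
T5 rotate right-handed about the x-axis with cos θ = 3/5, sin θ = -4/5: (63/5, 141/5, -9/10) → (63/5, 81/5, -231/10)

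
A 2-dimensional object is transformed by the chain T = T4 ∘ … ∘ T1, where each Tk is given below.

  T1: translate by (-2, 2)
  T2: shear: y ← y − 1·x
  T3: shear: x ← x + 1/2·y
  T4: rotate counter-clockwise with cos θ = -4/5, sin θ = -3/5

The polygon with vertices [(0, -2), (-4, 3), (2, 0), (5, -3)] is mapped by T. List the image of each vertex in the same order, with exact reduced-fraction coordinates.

image vertices: (2, -1), (7, -17/2), (2/5, -11/5), (-16/5, 13/5)

T1 translate by (-2, 2): (0, -2) → (-2, 0); (-4, 3) → (-6, 5); (2, 0) → (0, 2); (5, -3) → (3, -1)
T2 shear: y ← y − 1·x: (-2, 0) → (-2, 2); (-6, 5) → (-6, 11); (0, 2) → (0, 2); (3, -1) → (3, -4)
T3 shear: x ← x + 1/2·y: (-2, 2) → (-1, 2); (-6, 11) → (-1/2, 11); (0, 2) → (1, 2); (3, -4) → (1, -4)
T4 rotate counter-clockwise with cos θ = -4/5, sin θ = -3/5: (-1, 2) → (2, -1); (-1/2, 11) → (7, -17/2); (1, 2) → (2/5, -11/5); (1, -4) → (-16/5, 13/5)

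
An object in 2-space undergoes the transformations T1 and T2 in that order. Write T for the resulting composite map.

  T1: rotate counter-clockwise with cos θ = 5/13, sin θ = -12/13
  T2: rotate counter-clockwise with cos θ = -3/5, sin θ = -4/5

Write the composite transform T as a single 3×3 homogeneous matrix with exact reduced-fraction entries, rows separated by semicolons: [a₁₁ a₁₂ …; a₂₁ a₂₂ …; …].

T1 = [5/13 12/13 0; -12/13 5/13 0; 0 0 1]
T2·T1 = [-63/65 -16/65 0; 16/65 -63/65 0; 0 0 1]

T = [-63/65 -16/65 0; 16/65 -63/65 0; 0 0 1]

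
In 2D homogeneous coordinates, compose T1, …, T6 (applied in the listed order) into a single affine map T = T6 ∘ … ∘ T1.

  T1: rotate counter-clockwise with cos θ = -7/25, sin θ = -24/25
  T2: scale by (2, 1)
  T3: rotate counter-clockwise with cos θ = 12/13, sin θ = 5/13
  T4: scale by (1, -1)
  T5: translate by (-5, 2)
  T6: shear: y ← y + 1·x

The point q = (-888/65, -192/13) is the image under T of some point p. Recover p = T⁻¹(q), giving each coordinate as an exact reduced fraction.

T1 = [-7/25 24/25 0; -24/25 -7/25 0; 0 0 1]
T2·T1 = [-14/25 48/25 0; -24/25 -7/25 0; 0 0 1]
T3·…·T1 = [-48/325 47/25 0; -358/325 12/25 0; 0 0 1]
T4·…·T1 = [-48/325 47/25 0; 358/325 -12/25 0; 0 0 1]
T5·…·T1 = [-48/325 47/25 -5; 358/325 -12/25 2; 0 0 1]
T6·…·T1 = [-48/325 47/25 -5; 62/65 7/5 -3; 0 0 1]
det M = -2; M⁻¹ = [-7/10 47/50 -17/25; 31/65 24/325 847/325; 0 0 1]
M⁻¹ · (-888/65, -192/13)ᵀ = (-5, -5)ᵀ

p = (-5, -5)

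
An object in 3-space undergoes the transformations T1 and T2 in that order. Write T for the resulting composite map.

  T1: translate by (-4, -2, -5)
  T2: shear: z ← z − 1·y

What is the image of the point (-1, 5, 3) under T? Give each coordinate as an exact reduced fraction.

T1 translate by (-4, -2, -5): (-1, 5, 3) → (-5, 3, -2)
T2 shear: z ← z − 1·y: (-5, 3, -2) → (-5, 3, -5)

T(p) = (-5, 3, -5)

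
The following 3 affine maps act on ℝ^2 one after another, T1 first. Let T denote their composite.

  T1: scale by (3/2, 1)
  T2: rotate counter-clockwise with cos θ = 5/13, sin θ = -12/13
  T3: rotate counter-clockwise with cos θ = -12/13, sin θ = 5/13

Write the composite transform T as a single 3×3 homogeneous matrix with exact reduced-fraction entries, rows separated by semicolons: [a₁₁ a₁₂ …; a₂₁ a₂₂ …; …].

T = [0 -1 0; 3/2 0 0; 0 0 1]

T1 = [3/2 0 0; 0 1 0; 0 0 1]
T2·T1 = [15/26 12/13 0; -18/13 5/13 0; 0 0 1]
T3·…·T1 = [0 -1 0; 3/2 0 0; 0 0 1]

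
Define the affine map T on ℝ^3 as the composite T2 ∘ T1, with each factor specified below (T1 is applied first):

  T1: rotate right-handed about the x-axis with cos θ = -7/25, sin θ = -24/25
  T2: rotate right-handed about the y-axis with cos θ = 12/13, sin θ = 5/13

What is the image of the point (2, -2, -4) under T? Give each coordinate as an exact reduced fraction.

T1 rotate right-handed about the x-axis with cos θ = -7/25, sin θ = -24/25: (2, -2, -4) → (2, -82/25, 76/25)
T2 rotate right-handed about the y-axis with cos θ = 12/13, sin θ = 5/13: (2, -82/25, 76/25) → (196/65, -82/25, 662/325)

T(p) = (196/65, -82/25, 662/325)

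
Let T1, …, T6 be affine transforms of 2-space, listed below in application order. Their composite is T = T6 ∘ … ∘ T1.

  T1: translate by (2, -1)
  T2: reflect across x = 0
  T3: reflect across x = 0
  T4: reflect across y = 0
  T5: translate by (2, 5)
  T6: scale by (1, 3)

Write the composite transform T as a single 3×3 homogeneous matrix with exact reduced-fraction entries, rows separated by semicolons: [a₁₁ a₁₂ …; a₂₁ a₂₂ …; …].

T1 = [1 0 2; 0 1 -1; 0 0 1]
T2·T1 = [-1 0 -2; 0 1 -1; 0 0 1]
T3·…·T1 = [1 0 2; 0 1 -1; 0 0 1]
T4·…·T1 = [1 0 2; 0 -1 1; 0 0 1]
T5·…·T1 = [1 0 4; 0 -1 6; 0 0 1]
T6·…·T1 = [1 0 4; 0 -3 18; 0 0 1]

T = [1 0 4; 0 -3 18; 0 0 1]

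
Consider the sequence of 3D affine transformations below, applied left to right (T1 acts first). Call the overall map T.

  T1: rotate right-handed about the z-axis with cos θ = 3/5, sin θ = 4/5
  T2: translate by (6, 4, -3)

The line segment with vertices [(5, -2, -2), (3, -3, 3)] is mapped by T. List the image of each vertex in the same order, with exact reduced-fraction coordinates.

image vertices: (53/5, 34/5, -5), (51/5, 23/5, 0)

T1 rotate right-handed about the z-axis with cos θ = 3/5, sin θ = 4/5: (5, -2, -2) → (23/5, 14/5, -2); (3, -3, 3) → (21/5, 3/5, 3)
T2 translate by (6, 4, -3): (23/5, 14/5, -2) → (53/5, 34/5, -5); (21/5, 3/5, 3) → (51/5, 23/5, 0)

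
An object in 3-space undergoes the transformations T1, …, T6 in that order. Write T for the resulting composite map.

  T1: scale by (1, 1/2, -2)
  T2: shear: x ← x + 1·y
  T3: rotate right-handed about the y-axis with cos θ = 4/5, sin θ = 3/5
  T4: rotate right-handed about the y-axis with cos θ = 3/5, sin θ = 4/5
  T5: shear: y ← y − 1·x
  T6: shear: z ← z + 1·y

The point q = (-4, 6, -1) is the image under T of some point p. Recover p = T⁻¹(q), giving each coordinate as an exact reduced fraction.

T1 = [1 0 0 0; 0 1/2 0 0; 0 0 -2 0; 0 0 0 1]
T2·T1 = [1 1/2 0 0; 0 1/2 0 0; 0 0 -2 0; 0 0 0 1]
T3·…·T1 = [4/5 2/5 -6/5 0; 0 1/2 0 0; -3/5 -3/10 -8/5 0; 0 0 0 1]
T4·…·T1 = [0 0 -2 0; 0 1/2 0 0; -1 -1/2 0 0; 0 0 0 1]
T5·…·T1 = [0 0 -2 0; 0 1/2 2 0; -1 -1/2 0 0; 0 0 0 1]
T6·…·T1 = [0 0 -2 0; 0 1/2 2 0; -1 0 2 0; 0 0 0 1]
det M = -1; M⁻¹ = [-1 0 -1 0; 2 2 0 0; -1/2 0 0 0; 0 0 0 1]
M⁻¹ · (-4, 6, -1)ᵀ = (5, 4, 2)ᵀ

p = (5, 4, 2)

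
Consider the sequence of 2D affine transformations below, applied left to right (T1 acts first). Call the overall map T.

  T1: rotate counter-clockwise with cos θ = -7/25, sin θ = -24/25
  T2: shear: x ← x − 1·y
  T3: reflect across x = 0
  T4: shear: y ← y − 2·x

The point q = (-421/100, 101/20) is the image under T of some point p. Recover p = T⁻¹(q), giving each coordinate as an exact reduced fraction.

T1 = [-7/25 24/25 0; -24/25 -7/25 0; 0 0 1]
T2·T1 = [17/25 31/25 0; -24/25 -7/25 0; 0 0 1]
T3·…·T1 = [-17/25 -31/25 0; -24/25 -7/25 0; 0 0 1]
T4·…·T1 = [-17/25 -31/25 0; 2/5 11/5 0; 0 0 1]
det M = -1; M⁻¹ = [-11/5 -31/25 0; 2/5 17/25 0; 0 0 1]
M⁻¹ · (-421/100, 101/20)ᵀ = (3, 7/4)ᵀ

p = (3, 7/4)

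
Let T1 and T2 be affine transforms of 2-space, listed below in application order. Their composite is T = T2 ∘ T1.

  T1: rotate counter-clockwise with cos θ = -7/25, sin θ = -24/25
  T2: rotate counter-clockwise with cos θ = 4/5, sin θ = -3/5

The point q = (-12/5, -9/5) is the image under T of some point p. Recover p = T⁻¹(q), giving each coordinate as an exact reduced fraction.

p = (3, 0)

T1 = [-7/25 24/25 0; -24/25 -7/25 0; 0 0 1]
T2·T1 = [-4/5 3/5 0; -3/5 -4/5 0; 0 0 1]
det M = 1; M⁻¹ = [-4/5 -3/5 0; 3/5 -4/5 0; 0 0 1]
M⁻¹ · (-12/5, -9/5)ᵀ = (3, 0)ᵀ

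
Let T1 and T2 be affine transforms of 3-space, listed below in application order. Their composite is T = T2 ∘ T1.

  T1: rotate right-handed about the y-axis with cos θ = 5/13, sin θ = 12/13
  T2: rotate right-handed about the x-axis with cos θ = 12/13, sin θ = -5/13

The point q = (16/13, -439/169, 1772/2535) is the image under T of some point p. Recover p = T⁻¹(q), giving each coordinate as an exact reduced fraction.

T1 = [5/13 0 12/13 0; 0 1 0 0; -12/13 0 5/13 0; 0 0 0 1]
T2·T1 = [5/13 0 12/13 0; -60/169 12/13 25/169 0; -144/169 -5/13 60/169 0; 0 0 0 1]
det M = 1; M⁻¹ = [5/13 -60/169 -144/169 0; 0 12/13 -5/13 0; 12/13 25/169 60/169 0; 0 0 0 1]
M⁻¹ · (16/13, -439/169, 1772/2535)ᵀ = (4/5, -8/3, 1)ᵀ

p = (4/5, -8/3, 1)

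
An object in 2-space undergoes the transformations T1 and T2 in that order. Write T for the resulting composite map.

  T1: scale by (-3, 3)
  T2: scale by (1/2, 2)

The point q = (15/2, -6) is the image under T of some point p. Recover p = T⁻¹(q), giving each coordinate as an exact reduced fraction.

p = (-5, -1)

T1 = [-3 0 0; 0 3 0; 0 0 1]
T2·T1 = [-3/2 0 0; 0 6 0; 0 0 1]
det M = -9; M⁻¹ = [-2/3 0 0; 0 1/6 0; 0 0 1]
M⁻¹ · (15/2, -6)ᵀ = (-5, -1)ᵀ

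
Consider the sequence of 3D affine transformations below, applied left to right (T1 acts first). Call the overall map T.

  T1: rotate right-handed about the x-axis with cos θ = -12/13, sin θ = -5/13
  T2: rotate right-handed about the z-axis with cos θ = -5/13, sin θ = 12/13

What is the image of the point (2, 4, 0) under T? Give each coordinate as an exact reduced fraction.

T(p) = (446/169, 552/169, -20/13)

T1 rotate right-handed about the x-axis with cos θ = -12/13, sin θ = -5/13: (2, 4, 0) → (2, -48/13, -20/13)
T2 rotate right-handed about the z-axis with cos θ = -5/13, sin θ = 12/13: (2, -48/13, -20/13) → (446/169, 552/169, -20/13)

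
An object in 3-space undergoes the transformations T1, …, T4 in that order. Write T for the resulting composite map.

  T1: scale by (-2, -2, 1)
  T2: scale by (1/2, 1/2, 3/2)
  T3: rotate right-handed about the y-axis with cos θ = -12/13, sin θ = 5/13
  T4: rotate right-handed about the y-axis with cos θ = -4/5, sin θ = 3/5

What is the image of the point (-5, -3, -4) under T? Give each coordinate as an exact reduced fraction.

T(p) = (501/65, 3, 82/65)

T1 scale by (-2, -2, 1): (-5, -3, -4) → (10, 6, -4)
T2 scale by (1/2, 1/2, 3/2): (10, 6, -4) → (5, 3, -6)
T3 rotate right-handed about the y-axis with cos θ = -12/13, sin θ = 5/13: (5, 3, -6) → (-90/13, 3, 47/13)
T4 rotate right-handed about the y-axis with cos θ = -4/5, sin θ = 3/5: (-90/13, 3, 47/13) → (501/65, 3, 82/65)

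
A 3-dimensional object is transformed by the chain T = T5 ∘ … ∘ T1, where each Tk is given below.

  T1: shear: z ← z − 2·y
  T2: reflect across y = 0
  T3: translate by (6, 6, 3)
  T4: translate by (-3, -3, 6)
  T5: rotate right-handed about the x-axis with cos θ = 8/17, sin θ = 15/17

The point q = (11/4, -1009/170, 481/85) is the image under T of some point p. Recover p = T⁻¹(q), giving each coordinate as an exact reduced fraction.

p = (-1/4, 4/5, 1/2)

T1 = [1 0 0 0; 0 1 0 0; 0 -2 1 0; 0 0 0 1]
T2·T1 = [1 0 0 0; 0 -1 0 0; 0 -2 1 0; 0 0 0 1]
T3·…·T1 = [1 0 0 6; 0 -1 0 6; 0 -2 1 3; 0 0 0 1]
T4·…·T1 = [1 0 0 3; 0 -1 0 3; 0 -2 1 9; 0 0 0 1]
T5·…·T1 = [1 0 0 3; 0 22/17 -15/17 -111/17; 0 -31/17 8/17 117/17; 0 0 0 1]
det M = -1; M⁻¹ = [1 0 0 -3; 0 -8/17 -15/17 3; 0 -31/17 -22/17 -3; 0 0 0 1]
M⁻¹ · (11/4, -1009/170, 481/85)ᵀ = (-1/4, 4/5, 1/2)ᵀ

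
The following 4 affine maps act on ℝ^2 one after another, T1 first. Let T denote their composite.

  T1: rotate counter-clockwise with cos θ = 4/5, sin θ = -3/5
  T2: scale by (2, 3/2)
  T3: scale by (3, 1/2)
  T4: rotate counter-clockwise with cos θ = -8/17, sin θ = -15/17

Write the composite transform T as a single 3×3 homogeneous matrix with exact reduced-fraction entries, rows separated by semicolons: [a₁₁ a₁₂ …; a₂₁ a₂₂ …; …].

T1 = [4/5 3/5 0; -3/5 4/5 0; 0 0 1]
T2·T1 = [8/5 6/5 0; -9/10 6/5 0; 0 0 1]
T3·…·T1 = [24/5 18/5 0; -9/20 3/5 0; 0 0 1]
T4·…·T1 = [-903/340 -99/85 0; -342/85 -294/85 0; 0 0 1]

T = [-903/340 -99/85 0; -342/85 -294/85 0; 0 0 1]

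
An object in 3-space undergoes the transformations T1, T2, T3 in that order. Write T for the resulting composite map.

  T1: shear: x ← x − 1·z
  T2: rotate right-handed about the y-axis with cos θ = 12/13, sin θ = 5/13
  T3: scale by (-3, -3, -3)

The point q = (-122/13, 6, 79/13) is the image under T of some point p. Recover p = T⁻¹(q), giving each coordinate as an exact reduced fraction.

p = (3, -2, -2/3)

T1 = [1 0 -1 0; 0 1 0 0; 0 0 1 0; 0 0 0 1]
T2·T1 = [12/13 0 -7/13 0; 0 1 0 0; -5/13 0 17/13 0; 0 0 0 1]
T3·…·T1 = [-36/13 0 21/13 0; 0 -3 0 0; 15/13 0 -51/13 0; 0 0 0 1]
det M = -27; M⁻¹ = [-17/39 0 -7/39 0; 0 -1/3 0 0; -5/39 0 -4/13 0; 0 0 0 1]
M⁻¹ · (-122/13, 6, 79/13)ᵀ = (3, -2, -2/3)ᵀ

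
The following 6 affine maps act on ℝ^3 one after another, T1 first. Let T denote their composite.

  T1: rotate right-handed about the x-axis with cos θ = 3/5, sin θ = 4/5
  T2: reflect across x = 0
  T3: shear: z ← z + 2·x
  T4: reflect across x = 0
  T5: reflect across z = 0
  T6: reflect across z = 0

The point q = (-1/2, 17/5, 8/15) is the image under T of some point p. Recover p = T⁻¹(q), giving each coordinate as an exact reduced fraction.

T1 = [1 0 0 0; 0 3/5 -4/5 0; 0 4/5 3/5 0; 0 0 0 1]
T2·T1 = [-1 0 0 0; 0 3/5 -4/5 0; 0 4/5 3/5 0; 0 0 0 1]
T3·…·T1 = [-1 0 0 0; 0 3/5 -4/5 0; -2 4/5 3/5 0; 0 0 0 1]
T4·…·T1 = [1 0 0 0; 0 3/5 -4/5 0; -2 4/5 3/5 0; 0 0 0 1]
T5·…·T1 = [1 0 0 0; 0 3/5 -4/5 0; 2 -4/5 -3/5 0; 0 0 0 1]
T6·…·T1 = [1 0 0 0; 0 3/5 -4/5 0; -2 4/5 3/5 0; 0 0 0 1]
det M = 1; M⁻¹ = [1 0 0 0; 8/5 3/5 4/5 0; 6/5 -4/5 3/5 0; 0 0 0 1]
M⁻¹ · (-1/2, 17/5, 8/15)ᵀ = (-1/2, 5/3, -3)ᵀ

p = (-1/2, 5/3, -3)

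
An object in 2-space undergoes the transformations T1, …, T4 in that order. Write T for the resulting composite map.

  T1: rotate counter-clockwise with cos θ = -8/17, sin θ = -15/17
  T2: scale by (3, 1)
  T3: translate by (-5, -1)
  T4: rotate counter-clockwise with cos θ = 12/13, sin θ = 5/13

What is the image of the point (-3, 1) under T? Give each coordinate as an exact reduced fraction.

T(p) = (284/221, 400/221)

T1 rotate counter-clockwise with cos θ = -8/17, sin θ = -15/17: (-3, 1) → (39/17, 37/17)
T2 scale by (3, 1): (39/17, 37/17) → (117/17, 37/17)
T3 translate by (-5, -1): (117/17, 37/17) → (32/17, 20/17)
T4 rotate counter-clockwise with cos θ = 12/13, sin θ = 5/13: (32/17, 20/17) → (284/221, 400/221)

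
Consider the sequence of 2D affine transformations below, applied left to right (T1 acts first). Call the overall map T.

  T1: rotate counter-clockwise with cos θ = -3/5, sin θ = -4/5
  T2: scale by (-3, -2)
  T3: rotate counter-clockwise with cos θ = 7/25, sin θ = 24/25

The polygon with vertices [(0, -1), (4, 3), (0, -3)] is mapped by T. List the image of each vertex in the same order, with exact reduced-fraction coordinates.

image vertices: (228/125, 246/125), (-48/5, 14/5), (684/125, 738/125)

T1 rotate counter-clockwise with cos θ = -3/5, sin θ = -4/5: (0, -1) → (-4/5, 3/5); (4, 3) → (0, -5); (0, -3) → (-12/5, 9/5)
T2 scale by (-3, -2): (-4/5, 3/5) → (12/5, -6/5); (0, -5) → (0, 10); (-12/5, 9/5) → (36/5, -18/5)
T3 rotate counter-clockwise with cos θ = 7/25, sin θ = 24/25: (12/5, -6/5) → (228/125, 246/125); (0, 10) → (-48/5, 14/5); (36/5, -18/5) → (684/125, 738/125)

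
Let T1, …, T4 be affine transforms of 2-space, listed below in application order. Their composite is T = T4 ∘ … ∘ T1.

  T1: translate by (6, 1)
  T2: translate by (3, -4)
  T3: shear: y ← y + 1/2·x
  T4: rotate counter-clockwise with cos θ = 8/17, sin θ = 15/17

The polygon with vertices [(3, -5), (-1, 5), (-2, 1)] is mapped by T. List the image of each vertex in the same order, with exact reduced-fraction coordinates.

T1 translate by (6, 1): (3, -5) → (9, -4); (-1, 5) → (5, 6); (-2, 1) → (4, 2)
T2 translate by (3, -4): (9, -4) → (12, -8); (5, 6) → (8, 2); (4, 2) → (7, -2)
T3 shear: y ← y + 1/2·x: (12, -8) → (12, -2); (8, 2) → (8, 6); (7, -2) → (7, 3/2)
T4 rotate counter-clockwise with cos θ = 8/17, sin θ = 15/17: (12, -2) → (126/17, 164/17); (8, 6) → (-26/17, 168/17); (7, 3/2) → (67/34, 117/17)

image vertices: (126/17, 164/17), (-26/17, 168/17), (67/34, 117/17)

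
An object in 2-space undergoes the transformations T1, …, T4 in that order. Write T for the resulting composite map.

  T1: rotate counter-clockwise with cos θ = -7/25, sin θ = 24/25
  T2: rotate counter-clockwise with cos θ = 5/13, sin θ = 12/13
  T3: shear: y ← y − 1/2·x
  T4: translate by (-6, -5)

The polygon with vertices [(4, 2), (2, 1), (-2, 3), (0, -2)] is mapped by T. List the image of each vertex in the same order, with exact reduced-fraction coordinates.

T1 rotate counter-clockwise with cos θ = -7/25, sin θ = 24/25: (4, 2) → (-76/25, 82/25); (2, 1) → (-38/25, 41/25); (-2, 3) → (-58/25, -69/25); (0, -2) → (48/25, 14/25)
T2 rotate counter-clockwise with cos θ = 5/13, sin θ = 12/13: (-76/25, 82/25) → (-1364/325, -502/325); (-38/25, 41/25) → (-682/325, -251/325); (-58/25, -69/25) → (538/325, -1041/325); (48/25, 14/25) → (72/325, 646/325)
T3 shear: y ← y − 1/2·x: (-1364/325, -502/325) → (-1364/325, 36/65); (-682/325, -251/325) → (-682/325, 18/65); (538/325, -1041/325) → (538/325, -262/65); (72/325, 646/325) → (72/325, 122/65)
T4 translate by (-6, -5): (-1364/325, 36/65) → (-3314/325, -289/65); (-682/325, 18/65) → (-2632/325, -307/65); (538/325, -262/65) → (-1412/325, -587/65); (72/325, 122/65) → (-1878/325, -203/65)

image vertices: (-3314/325, -289/65), (-2632/325, -307/65), (-1412/325, -587/65), (-1878/325, -203/65)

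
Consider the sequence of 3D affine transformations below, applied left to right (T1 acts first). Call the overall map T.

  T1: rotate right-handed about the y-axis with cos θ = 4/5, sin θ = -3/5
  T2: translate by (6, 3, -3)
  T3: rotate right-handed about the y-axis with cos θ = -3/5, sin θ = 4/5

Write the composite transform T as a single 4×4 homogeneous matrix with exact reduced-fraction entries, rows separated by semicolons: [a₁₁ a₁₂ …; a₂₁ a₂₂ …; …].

T = [0 0 1 -6; 0 1 0 3; -1 0 0 -3; 0 0 0 1]

T1 = [4/5 0 -3/5 0; 0 1 0 0; 3/5 0 4/5 0; 0 0 0 1]
T2·T1 = [4/5 0 -3/5 6; 0 1 0 3; 3/5 0 4/5 -3; 0 0 0 1]
T3·…·T1 = [0 0 1 -6; 0 1 0 3; -1 0 0 -3; 0 0 0 1]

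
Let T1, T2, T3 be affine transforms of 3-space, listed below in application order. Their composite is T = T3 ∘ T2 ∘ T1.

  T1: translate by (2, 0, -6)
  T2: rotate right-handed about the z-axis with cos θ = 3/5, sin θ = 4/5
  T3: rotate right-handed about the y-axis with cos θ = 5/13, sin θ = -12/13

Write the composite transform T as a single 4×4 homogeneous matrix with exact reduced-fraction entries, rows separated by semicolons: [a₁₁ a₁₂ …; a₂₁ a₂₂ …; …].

T1 = [1 0 0 2; 0 1 0 0; 0 0 1 -6; 0 0 0 1]
T2·T1 = [3/5 -4/5 0 6/5; 4/5 3/5 0 8/5; 0 0 1 -6; 0 0 0 1]
T3·…·T1 = [3/13 -4/13 -12/13 6; 4/5 3/5 0 8/5; 36/65 -48/65 5/13 -6/5; 0 0 0 1]

T = [3/13 -4/13 -12/13 6; 4/5 3/5 0 8/5; 36/65 -48/65 5/13 -6/5; 0 0 0 1]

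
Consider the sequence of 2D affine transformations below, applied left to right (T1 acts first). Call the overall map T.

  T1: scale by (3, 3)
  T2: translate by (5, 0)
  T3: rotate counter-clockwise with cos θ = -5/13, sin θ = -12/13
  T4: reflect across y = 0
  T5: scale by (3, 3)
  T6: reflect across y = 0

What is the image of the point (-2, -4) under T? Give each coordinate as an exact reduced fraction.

T(p) = (-417/13, 216/13)

T1 scale by (3, 3): (-2, -4) → (-6, -12)
T2 translate by (5, 0): (-6, -12) → (-1, -12)
T3 rotate counter-clockwise with cos θ = -5/13, sin θ = -12/13: (-1, -12) → (-139/13, 72/13)
T4 reflect across y = 0: (-139/13, 72/13) → (-139/13, -72/13)
T5 scale by (3, 3): (-139/13, -72/13) → (-417/13, -216/13)
T6 reflect across y = 0: (-417/13, -216/13) → (-417/13, 216/13)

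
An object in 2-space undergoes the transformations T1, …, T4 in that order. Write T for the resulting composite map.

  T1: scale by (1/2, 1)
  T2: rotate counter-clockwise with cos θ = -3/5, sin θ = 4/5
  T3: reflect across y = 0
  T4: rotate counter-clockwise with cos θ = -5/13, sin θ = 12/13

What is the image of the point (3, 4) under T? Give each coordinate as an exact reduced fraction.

T1 scale by (1/2, 1): (3, 4) → (3/2, 4)
T2 rotate counter-clockwise with cos θ = -3/5, sin θ = 4/5: (3/2, 4) → (-41/10, -6/5)
T3 reflect across y = 0: (-41/10, -6/5) → (-41/10, 6/5)
T4 rotate counter-clockwise with cos θ = -5/13, sin θ = 12/13: (-41/10, 6/5) → (61/130, -276/65)

T(p) = (61/130, -276/65)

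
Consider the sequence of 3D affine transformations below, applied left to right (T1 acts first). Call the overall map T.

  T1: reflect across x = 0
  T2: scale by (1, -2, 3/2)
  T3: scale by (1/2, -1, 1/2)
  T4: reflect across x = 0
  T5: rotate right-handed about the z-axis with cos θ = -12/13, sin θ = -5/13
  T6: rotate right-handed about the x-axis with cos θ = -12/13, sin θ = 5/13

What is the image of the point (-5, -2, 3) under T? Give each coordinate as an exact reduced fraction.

T1 reflect across x = 0: (-5, -2, 3) → (5, -2, 3)
T2 scale by (1, -2, 3/2): (5, -2, 3) → (5, 4, 9/2)
T3 scale by (1/2, -1, 1/2): (5, 4, 9/2) → (5/2, -4, 9/4)
T4 reflect across x = 0: (5/2, -4, 9/4) → (-5/2, -4, 9/4)
T5 rotate right-handed about the z-axis with cos θ = -12/13, sin θ = -5/13: (-5/2, -4, 9/4) → (10/13, 121/26, 9/4)
T6 rotate right-handed about the x-axis with cos θ = -12/13, sin θ = 5/13: (10/13, 121/26, 9/4) → (10/13, -3489/676, -97/338)

T(p) = (10/13, -3489/676, -97/338)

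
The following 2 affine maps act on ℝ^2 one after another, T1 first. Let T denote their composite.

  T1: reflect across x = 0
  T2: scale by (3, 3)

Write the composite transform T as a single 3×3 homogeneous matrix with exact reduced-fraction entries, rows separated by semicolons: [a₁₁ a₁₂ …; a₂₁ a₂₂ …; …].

T = [-3 0 0; 0 3 0; 0 0 1]

T1 = [-1 0 0; 0 1 0; 0 0 1]
T2·T1 = [-3 0 0; 0 3 0; 0 0 1]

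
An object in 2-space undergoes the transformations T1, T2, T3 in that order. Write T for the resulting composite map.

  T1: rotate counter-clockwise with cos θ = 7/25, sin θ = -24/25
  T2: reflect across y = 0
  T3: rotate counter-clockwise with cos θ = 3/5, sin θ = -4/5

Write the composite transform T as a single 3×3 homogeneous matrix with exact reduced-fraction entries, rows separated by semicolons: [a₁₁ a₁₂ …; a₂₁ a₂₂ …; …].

T = [117/125 44/125 0; 44/125 -117/125 0; 0 0 1]

T1 = [7/25 24/25 0; -24/25 7/25 0; 0 0 1]
T2·T1 = [7/25 24/25 0; 24/25 -7/25 0; 0 0 1]
T3·…·T1 = [117/125 44/125 0; 44/125 -117/125 0; 0 0 1]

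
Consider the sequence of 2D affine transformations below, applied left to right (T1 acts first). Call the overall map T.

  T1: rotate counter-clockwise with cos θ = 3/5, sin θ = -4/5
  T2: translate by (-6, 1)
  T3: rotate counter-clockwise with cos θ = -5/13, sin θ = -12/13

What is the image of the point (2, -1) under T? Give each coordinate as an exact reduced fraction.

T(p) = (68/65, 366/65)

T1 rotate counter-clockwise with cos θ = 3/5, sin θ = -4/5: (2, -1) → (2/5, -11/5)
T2 translate by (-6, 1): (2/5, -11/5) → (-28/5, -6/5)
T3 rotate counter-clockwise with cos θ = -5/13, sin θ = -12/13: (-28/5, -6/5) → (68/65, 366/65)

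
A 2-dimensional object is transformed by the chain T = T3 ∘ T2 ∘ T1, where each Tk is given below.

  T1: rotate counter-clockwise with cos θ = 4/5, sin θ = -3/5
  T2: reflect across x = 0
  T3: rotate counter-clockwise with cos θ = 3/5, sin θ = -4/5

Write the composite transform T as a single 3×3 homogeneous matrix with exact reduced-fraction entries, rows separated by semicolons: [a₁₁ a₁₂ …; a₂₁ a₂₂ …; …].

T = [-24/25 7/25 0; 7/25 24/25 0; 0 0 1]

T1 = [4/5 3/5 0; -3/5 4/5 0; 0 0 1]
T2·T1 = [-4/5 -3/5 0; -3/5 4/5 0; 0 0 1]
T3·…·T1 = [-24/25 7/25 0; 7/25 24/25 0; 0 0 1]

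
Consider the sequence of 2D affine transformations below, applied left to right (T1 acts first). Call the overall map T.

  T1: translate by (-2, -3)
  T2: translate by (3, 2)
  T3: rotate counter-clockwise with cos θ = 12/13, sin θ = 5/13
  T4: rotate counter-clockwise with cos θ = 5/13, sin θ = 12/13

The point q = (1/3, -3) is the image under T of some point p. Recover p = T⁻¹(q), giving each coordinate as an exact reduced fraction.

T1 = [1 0 -2; 0 1 -3; 0 0 1]
T2·T1 = [1 0 1; 0 1 -1; 0 0 1]
T3·…·T1 = [12/13 -5/13 17/13; 5/13 12/13 -7/13; 0 0 1]
T4·…·T1 = [0 -1 1; 1 0 1; 0 0 1]
det M = 1; M⁻¹ = [0 1 -1; -1 0 1; 0 0 1]
M⁻¹ · (1/3, -3)ᵀ = (-4, 2/3)ᵀ

p = (-4, 2/3)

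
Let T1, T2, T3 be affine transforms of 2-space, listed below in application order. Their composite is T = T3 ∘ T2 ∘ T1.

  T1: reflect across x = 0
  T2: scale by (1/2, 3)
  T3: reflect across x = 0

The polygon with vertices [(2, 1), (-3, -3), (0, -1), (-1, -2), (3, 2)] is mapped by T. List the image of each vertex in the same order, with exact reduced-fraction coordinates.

image vertices: (1, 3), (-3/2, -9), (0, -3), (-1/2, -6), (3/2, 6)

T1 reflect across x = 0: (2, 1) → (-2, 1); (-3, -3) → (3, -3); (0, -1) → (0, -1); (-1, -2) → (1, -2); (3, 2) → (-3, 2)
T2 scale by (1/2, 3): (-2, 1) → (-1, 3); (3, -3) → (3/2, -9); (0, -1) → (0, -3); (1, -2) → (1/2, -6); (-3, 2) → (-3/2, 6)
T3 reflect across x = 0: (-1, 3) → (1, 3); (3/2, -9) → (-3/2, -9); (0, -3) → (0, -3); (1/2, -6) → (-1/2, -6); (-3/2, 6) → (3/2, 6)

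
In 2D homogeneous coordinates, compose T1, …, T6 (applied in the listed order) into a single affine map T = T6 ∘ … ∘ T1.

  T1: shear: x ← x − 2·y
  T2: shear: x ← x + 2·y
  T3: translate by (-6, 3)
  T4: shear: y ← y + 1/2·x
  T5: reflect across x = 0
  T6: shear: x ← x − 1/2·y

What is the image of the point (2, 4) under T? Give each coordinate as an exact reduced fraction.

T1 shear: x ← x − 2·y: (2, 4) → (-6, 4)
T2 shear: x ← x + 2·y: (-6, 4) → (2, 4)
T3 translate by (-6, 3): (2, 4) → (-4, 7)
T4 shear: y ← y + 1/2·x: (-4, 7) → (-4, 5)
T5 reflect across x = 0: (-4, 5) → (4, 5)
T6 shear: x ← x − 1/2·y: (4, 5) → (3/2, 5)

T(p) = (3/2, 5)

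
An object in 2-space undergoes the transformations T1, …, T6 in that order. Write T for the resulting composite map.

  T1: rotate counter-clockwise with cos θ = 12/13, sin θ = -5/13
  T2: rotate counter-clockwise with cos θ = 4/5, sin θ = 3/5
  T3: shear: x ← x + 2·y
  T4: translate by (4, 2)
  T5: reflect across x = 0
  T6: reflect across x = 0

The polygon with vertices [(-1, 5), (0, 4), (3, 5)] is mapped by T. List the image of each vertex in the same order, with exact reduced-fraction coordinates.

T1 rotate counter-clockwise with cos θ = 12/13, sin θ = -5/13: (-1, 5) → (1, 5); (0, 4) → (20/13, 48/13); (3, 5) → (61/13, 45/13)
T2 rotate counter-clockwise with cos θ = 4/5, sin θ = 3/5: (1, 5) → (-11/5, 23/5); (20/13, 48/13) → (-64/65, 252/65); (61/13, 45/13) → (109/65, 363/65)
T3 shear: x ← x + 2·y: (-11/5, 23/5) → (7, 23/5); (-64/65, 252/65) → (88/13, 252/65); (109/65, 363/65) → (167/13, 363/65)
T4 translate by (4, 2): (7, 23/5) → (11, 33/5); (88/13, 252/65) → (140/13, 382/65); (167/13, 363/65) → (219/13, 493/65)
T5 reflect across x = 0: (11, 33/5) → (-11, 33/5); (140/13, 382/65) → (-140/13, 382/65); (219/13, 493/65) → (-219/13, 493/65)
T6 reflect across x = 0: (-11, 33/5) → (11, 33/5); (-140/13, 382/65) → (140/13, 382/65); (-219/13, 493/65) → (219/13, 493/65)

image vertices: (11, 33/5), (140/13, 382/65), (219/13, 493/65)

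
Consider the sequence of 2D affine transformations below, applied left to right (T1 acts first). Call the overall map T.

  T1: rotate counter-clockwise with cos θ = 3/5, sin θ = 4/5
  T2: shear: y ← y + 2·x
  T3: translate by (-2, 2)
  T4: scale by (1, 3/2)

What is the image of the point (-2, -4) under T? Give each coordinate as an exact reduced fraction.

T1 rotate counter-clockwise with cos θ = 3/5, sin θ = 4/5: (-2, -4) → (2, -4)
T2 shear: y ← y + 2·x: (2, -4) → (2, 0)
T3 translate by (-2, 2): (2, 0) → (0, 2)
T4 scale by (1, 3/2): (0, 2) → (0, 3)

T(p) = (0, 3)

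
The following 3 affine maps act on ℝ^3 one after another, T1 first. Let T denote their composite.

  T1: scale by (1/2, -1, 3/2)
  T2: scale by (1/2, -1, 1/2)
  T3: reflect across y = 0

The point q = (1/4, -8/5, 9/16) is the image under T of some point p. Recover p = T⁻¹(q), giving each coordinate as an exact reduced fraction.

T1 = [1/2 0 0 0; 0 -1 0 0; 0 0 3/2 0; 0 0 0 1]
T2·T1 = [1/4 0 0 0; 0 1 0 0; 0 0 3/4 0; 0 0 0 1]
T3·…·T1 = [1/4 0 0 0; 0 -1 0 0; 0 0 3/4 0; 0 0 0 1]
det M = -3/16; M⁻¹ = [4 0 0 0; 0 -1 0 0; 0 0 4/3 0; 0 0 0 1]
M⁻¹ · (1/4, -8/5, 9/16)ᵀ = (1, 8/5, 3/4)ᵀ

p = (1, 8/5, 3/4)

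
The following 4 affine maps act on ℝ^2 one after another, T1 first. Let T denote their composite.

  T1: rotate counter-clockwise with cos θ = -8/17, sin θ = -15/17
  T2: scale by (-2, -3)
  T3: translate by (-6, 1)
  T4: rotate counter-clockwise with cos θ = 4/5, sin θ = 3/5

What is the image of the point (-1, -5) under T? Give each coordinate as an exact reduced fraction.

T(p) = (572/85, -496/85)

T1 rotate counter-clockwise with cos θ = -8/17, sin θ = -15/17: (-1, -5) → (-67/17, 55/17)
T2 scale by (-2, -3): (-67/17, 55/17) → (134/17, -165/17)
T3 translate by (-6, 1): (134/17, -165/17) → (32/17, -148/17)
T4 rotate counter-clockwise with cos θ = 4/5, sin θ = 3/5: (32/17, -148/17) → (572/85, -496/85)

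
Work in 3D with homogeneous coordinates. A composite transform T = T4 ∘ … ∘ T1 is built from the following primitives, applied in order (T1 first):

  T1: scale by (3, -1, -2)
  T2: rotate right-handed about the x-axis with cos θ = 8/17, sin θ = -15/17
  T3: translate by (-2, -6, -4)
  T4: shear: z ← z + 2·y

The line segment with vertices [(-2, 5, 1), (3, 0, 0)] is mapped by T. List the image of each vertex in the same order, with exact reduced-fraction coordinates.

T1 scale by (3, -1, -2): (-2, 5, 1) → (-6, -5, -2); (3, 0, 0) → (9, 0, 0)
T2 rotate right-handed about the x-axis with cos θ = 8/17, sin θ = -15/17: (-6, -5, -2) → (-6, -70/17, 59/17); (9, 0, 0) → (9, 0, 0)
T3 translate by (-2, -6, -4): (-6, -70/17, 59/17) → (-8, -172/17, -9/17); (9, 0, 0) → (7, -6, -4)
T4 shear: z ← z + 2·y: (-8, -172/17, -9/17) → (-8, -172/17, -353/17); (7, -6, -4) → (7, -6, -16)

image vertices: (-8, -172/17, -353/17), (7, -6, -16)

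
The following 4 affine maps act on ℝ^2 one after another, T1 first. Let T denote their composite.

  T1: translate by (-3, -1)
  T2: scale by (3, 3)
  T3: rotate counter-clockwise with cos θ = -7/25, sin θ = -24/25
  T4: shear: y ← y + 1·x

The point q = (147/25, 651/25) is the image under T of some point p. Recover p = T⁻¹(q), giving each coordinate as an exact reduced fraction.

T1 = [1 0 -3; 0 1 -1; 0 0 1]
T2·T1 = [3 0 -9; 0 3 -3; 0 0 1]
T3·…·T1 = [-21/25 72/25 -9/25; -72/25 -21/25 237/25; 0 0 1]
T4·…·T1 = [-21/25 72/25 -9/25; -93/25 51/25 228/25; 0 0 1]
det M = 9; M⁻¹ = [17/75 -8/25 3; 31/75 -7/75 1; 0 0 1]
M⁻¹ · (147/25, 651/25)ᵀ = (-4, 1)ᵀ

p = (-4, 1)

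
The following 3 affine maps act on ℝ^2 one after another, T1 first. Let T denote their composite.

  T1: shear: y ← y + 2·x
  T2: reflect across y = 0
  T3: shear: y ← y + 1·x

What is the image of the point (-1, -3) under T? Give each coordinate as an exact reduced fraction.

T1 shear: y ← y + 2·x: (-1, -3) → (-1, -5)
T2 reflect across y = 0: (-1, -5) → (-1, 5)
T3 shear: y ← y + 1·x: (-1, 5) → (-1, 4)

T(p) = (-1, 4)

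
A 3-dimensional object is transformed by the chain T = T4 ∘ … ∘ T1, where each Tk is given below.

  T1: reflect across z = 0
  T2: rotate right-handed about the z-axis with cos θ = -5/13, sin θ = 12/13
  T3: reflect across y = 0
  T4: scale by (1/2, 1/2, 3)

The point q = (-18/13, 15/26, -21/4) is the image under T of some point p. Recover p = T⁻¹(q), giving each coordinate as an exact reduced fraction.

p = (0, 3, 7/4)

T1 = [1 0 0 0; 0 1 0 0; 0 0 -1 0; 0 0 0 1]
T2·T1 = [-5/13 -12/13 0 0; 12/13 -5/13 0 0; 0 0 -1 0; 0 0 0 1]
T3·…·T1 = [-5/13 -12/13 0 0; -12/13 5/13 0 0; 0 0 -1 0; 0 0 0 1]
T4·…·T1 = [-5/26 -6/13 0 0; -6/13 5/26 0 0; 0 0 -3 0; 0 0 0 1]
det M = 3/4; M⁻¹ = [-10/13 -24/13 0 0; -24/13 10/13 0 0; 0 0 -1/3 0; 0 0 0 1]
M⁻¹ · (-18/13, 15/26, -21/4)ᵀ = (0, 3, 7/4)ᵀ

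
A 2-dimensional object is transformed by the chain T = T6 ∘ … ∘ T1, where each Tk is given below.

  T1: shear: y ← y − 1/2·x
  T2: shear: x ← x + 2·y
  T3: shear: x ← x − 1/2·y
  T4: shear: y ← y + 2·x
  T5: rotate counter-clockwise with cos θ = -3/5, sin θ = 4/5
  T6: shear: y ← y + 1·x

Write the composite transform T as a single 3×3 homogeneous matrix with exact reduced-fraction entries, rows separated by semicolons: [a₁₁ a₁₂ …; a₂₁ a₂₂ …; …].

T = [-3/20 -41/10 0; 1/20 -53/10 0; 0 0 1]

T1 = [1 0 0; -1/2 1 0; 0 0 1]
T2·T1 = [0 2 0; -1/2 1 0; 0 0 1]
T3·…·T1 = [1/4 3/2 0; -1/2 1 0; 0 0 1]
T4·…·T1 = [1/4 3/2 0; 0 4 0; 0 0 1]
T5·…·T1 = [-3/20 -41/10 0; 1/5 -6/5 0; 0 0 1]
T6·…·T1 = [-3/20 -41/10 0; 1/20 -53/10 0; 0 0 1]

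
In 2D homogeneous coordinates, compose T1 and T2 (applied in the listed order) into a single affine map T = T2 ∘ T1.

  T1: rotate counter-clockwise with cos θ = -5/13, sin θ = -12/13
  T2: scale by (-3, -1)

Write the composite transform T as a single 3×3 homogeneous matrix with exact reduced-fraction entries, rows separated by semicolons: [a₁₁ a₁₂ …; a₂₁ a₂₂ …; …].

T1 = [-5/13 12/13 0; -12/13 -5/13 0; 0 0 1]
T2·T1 = [15/13 -36/13 0; 12/13 5/13 0; 0 0 1]

T = [15/13 -36/13 0; 12/13 5/13 0; 0 0 1]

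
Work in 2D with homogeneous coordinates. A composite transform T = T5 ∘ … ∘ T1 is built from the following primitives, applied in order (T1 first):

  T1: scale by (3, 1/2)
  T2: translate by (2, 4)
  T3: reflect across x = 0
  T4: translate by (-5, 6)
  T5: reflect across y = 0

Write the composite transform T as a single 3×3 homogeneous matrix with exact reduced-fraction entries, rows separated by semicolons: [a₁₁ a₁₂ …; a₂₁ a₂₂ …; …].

T1 = [3 0 0; 0 1/2 0; 0 0 1]
T2·T1 = [3 0 2; 0 1/2 4; 0 0 1]
T3·…·T1 = [-3 0 -2; 0 1/2 4; 0 0 1]
T4·…·T1 = [-3 0 -7; 0 1/2 10; 0 0 1]
T5·…·T1 = [-3 0 -7; 0 -1/2 -10; 0 0 1]

T = [-3 0 -7; 0 -1/2 -10; 0 0 1]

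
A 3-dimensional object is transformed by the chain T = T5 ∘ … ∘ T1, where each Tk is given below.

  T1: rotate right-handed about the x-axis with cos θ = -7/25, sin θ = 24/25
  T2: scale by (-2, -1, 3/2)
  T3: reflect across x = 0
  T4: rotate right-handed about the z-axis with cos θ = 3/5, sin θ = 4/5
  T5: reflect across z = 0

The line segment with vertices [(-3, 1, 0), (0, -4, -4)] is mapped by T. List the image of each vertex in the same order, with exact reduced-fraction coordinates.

T1 rotate right-handed about the x-axis with cos θ = -7/25, sin θ = 24/25: (-3, 1, 0) → (-3, -7/25, 24/25); (0, -4, -4) → (0, 124/25, -68/25)
T2 scale by (-2, -1, 3/2): (-3, -7/25, 24/25) → (6, 7/25, 36/25); (0, 124/25, -68/25) → (0, -124/25, -102/25)
T3 reflect across x = 0: (6, 7/25, 36/25) → (-6, 7/25, 36/25); (0, -124/25, -102/25) → (0, -124/25, -102/25)
T4 rotate right-handed about the z-axis with cos θ = 3/5, sin θ = 4/5: (-6, 7/25, 36/25) → (-478/125, -579/125, 36/25); (0, -124/25, -102/25) → (496/125, -372/125, -102/25)
T5 reflect across z = 0: (-478/125, -579/125, 36/25) → (-478/125, -579/125, -36/25); (496/125, -372/125, -102/25) → (496/125, -372/125, 102/25)

image vertices: (-478/125, -579/125, -36/25), (496/125, -372/125, 102/25)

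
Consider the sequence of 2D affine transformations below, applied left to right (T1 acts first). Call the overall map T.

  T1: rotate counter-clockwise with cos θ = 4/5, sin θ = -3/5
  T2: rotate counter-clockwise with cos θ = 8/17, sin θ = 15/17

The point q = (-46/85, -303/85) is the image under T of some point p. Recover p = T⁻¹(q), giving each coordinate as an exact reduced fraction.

p = (-2, -3)

T1 = [4/5 3/5 0; -3/5 4/5 0; 0 0 1]
T2·T1 = [77/85 -36/85 0; 36/85 77/85 0; 0 0 1]
det M = 1; M⁻¹ = [77/85 36/85 0; -36/85 77/85 0; 0 0 1]
M⁻¹ · (-46/85, -303/85)ᵀ = (-2, -3)ᵀ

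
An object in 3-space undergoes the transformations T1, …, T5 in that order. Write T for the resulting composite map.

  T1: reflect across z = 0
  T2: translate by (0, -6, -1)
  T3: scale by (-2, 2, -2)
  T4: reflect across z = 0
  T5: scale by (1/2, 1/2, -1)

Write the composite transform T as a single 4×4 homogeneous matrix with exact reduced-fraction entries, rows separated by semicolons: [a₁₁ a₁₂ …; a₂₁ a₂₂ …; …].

T1 = [1 0 0 0; 0 1 0 0; 0 0 -1 0; 0 0 0 1]
T2·T1 = [1 0 0 0; 0 1 0 -6; 0 0 -1 -1; 0 0 0 1]
T3·…·T1 = [-2 0 0 0; 0 2 0 -12; 0 0 2 2; 0 0 0 1]
T4·…·T1 = [-2 0 0 0; 0 2 0 -12; 0 0 -2 -2; 0 0 0 1]
T5·…·T1 = [-1 0 0 0; 0 1 0 -6; 0 0 2 2; 0 0 0 1]

T = [-1 0 0 0; 0 1 0 -6; 0 0 2 2; 0 0 0 1]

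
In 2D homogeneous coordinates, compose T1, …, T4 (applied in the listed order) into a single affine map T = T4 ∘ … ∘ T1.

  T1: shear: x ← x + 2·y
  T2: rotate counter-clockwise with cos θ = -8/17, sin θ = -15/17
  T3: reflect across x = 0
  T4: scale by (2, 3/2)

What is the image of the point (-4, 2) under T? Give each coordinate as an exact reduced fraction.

T1 shear: x ← x + 2·y: (-4, 2) → (0, 2)
T2 rotate counter-clockwise with cos θ = -8/17, sin θ = -15/17: (0, 2) → (30/17, -16/17)
T3 reflect across x = 0: (30/17, -16/17) → (-30/17, -16/17)
T4 scale by (2, 3/2): (-30/17, -16/17) → (-60/17, -24/17)

T(p) = (-60/17, -24/17)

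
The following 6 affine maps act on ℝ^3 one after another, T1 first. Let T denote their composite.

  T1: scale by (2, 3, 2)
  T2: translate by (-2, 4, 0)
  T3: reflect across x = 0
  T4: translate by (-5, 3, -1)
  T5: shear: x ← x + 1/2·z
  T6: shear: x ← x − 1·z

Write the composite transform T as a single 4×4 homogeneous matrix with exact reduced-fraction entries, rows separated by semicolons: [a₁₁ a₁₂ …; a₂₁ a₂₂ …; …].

T = [-2 0 -1 -5/2; 0 3 0 7; 0 0 2 -1; 0 0 0 1]

T1 = [2 0 0 0; 0 3 0 0; 0 0 2 0; 0 0 0 1]
T2·T1 = [2 0 0 -2; 0 3 0 4; 0 0 2 0; 0 0 0 1]
T3·…·T1 = [-2 0 0 2; 0 3 0 4; 0 0 2 0; 0 0 0 1]
T4·…·T1 = [-2 0 0 -3; 0 3 0 7; 0 0 2 -1; 0 0 0 1]
T5·…·T1 = [-2 0 1 -7/2; 0 3 0 7; 0 0 2 -1; 0 0 0 1]
T6·…·T1 = [-2 0 -1 -5/2; 0 3 0 7; 0 0 2 -1; 0 0 0 1]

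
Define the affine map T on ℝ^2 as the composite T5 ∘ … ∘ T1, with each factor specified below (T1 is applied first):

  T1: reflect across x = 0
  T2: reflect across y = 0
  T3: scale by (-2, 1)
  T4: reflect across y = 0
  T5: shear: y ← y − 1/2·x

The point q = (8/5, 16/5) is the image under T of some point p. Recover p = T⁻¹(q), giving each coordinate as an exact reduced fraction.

T1 = [-1 0 0; 0 1 0; 0 0 1]
T2·T1 = [-1 0 0; 0 -1 0; 0 0 1]
T3·…·T1 = [2 0 0; 0 -1 0; 0 0 1]
T4·…·T1 = [2 0 0; 0 1 0; 0 0 1]
T5·…·T1 = [2 0 0; -1 1 0; 0 0 1]
det M = 2; M⁻¹ = [1/2 0 0; 1/2 1 0; 0 0 1]
M⁻¹ · (8/5, 16/5)ᵀ = (4/5, 4)ᵀ

p = (4/5, 4)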